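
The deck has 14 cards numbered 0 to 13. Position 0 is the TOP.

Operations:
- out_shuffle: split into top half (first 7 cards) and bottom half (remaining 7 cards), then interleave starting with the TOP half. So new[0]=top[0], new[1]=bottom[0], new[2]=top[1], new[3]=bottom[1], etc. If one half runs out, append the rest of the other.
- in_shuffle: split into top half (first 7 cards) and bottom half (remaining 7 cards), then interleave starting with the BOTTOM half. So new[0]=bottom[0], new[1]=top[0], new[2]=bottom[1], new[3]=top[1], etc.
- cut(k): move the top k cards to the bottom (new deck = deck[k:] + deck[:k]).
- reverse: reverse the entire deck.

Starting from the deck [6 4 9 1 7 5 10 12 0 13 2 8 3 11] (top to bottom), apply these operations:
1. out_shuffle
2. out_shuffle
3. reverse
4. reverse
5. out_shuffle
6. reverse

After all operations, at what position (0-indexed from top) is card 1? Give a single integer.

Answer: 2

Derivation:
After op 1 (out_shuffle): [6 12 4 0 9 13 1 2 7 8 5 3 10 11]
After op 2 (out_shuffle): [6 2 12 7 4 8 0 5 9 3 13 10 1 11]
After op 3 (reverse): [11 1 10 13 3 9 5 0 8 4 7 12 2 6]
After op 4 (reverse): [6 2 12 7 4 8 0 5 9 3 13 10 1 11]
After op 5 (out_shuffle): [6 5 2 9 12 3 7 13 4 10 8 1 0 11]
After op 6 (reverse): [11 0 1 8 10 4 13 7 3 12 9 2 5 6]
Card 1 is at position 2.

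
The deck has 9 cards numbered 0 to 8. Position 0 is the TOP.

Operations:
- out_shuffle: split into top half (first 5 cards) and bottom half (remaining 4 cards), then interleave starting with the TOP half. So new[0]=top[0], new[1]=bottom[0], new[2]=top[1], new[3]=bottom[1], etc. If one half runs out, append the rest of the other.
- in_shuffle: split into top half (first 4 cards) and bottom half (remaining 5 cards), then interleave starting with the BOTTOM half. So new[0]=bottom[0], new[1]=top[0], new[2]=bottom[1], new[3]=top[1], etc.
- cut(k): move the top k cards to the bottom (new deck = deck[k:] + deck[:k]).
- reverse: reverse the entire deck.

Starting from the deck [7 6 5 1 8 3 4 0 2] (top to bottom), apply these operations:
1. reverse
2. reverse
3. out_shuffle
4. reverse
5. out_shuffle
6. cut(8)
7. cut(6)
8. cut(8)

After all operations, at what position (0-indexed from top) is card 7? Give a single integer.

After op 1 (reverse): [2 0 4 3 8 1 5 6 7]
After op 2 (reverse): [7 6 5 1 8 3 4 0 2]
After op 3 (out_shuffle): [7 3 6 4 5 0 1 2 8]
After op 4 (reverse): [8 2 1 0 5 4 6 3 7]
After op 5 (out_shuffle): [8 4 2 6 1 3 0 7 5]
After op 6 (cut(8)): [5 8 4 2 6 1 3 0 7]
After op 7 (cut(6)): [3 0 7 5 8 4 2 6 1]
After op 8 (cut(8)): [1 3 0 7 5 8 4 2 6]
Card 7 is at position 3.

Answer: 3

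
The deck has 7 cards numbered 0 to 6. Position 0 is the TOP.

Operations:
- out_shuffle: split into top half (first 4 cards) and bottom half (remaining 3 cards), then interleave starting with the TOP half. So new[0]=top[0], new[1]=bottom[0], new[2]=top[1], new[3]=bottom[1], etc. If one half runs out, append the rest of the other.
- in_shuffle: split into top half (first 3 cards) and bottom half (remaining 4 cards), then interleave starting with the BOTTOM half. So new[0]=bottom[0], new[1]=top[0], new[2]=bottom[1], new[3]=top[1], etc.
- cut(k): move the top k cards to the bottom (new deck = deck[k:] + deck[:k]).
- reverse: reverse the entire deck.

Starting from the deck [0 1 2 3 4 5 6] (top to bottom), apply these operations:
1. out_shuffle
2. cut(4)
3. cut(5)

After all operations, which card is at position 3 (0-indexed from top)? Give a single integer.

Answer: 6

Derivation:
After op 1 (out_shuffle): [0 4 1 5 2 6 3]
After op 2 (cut(4)): [2 6 3 0 4 1 5]
After op 3 (cut(5)): [1 5 2 6 3 0 4]
Position 3: card 6.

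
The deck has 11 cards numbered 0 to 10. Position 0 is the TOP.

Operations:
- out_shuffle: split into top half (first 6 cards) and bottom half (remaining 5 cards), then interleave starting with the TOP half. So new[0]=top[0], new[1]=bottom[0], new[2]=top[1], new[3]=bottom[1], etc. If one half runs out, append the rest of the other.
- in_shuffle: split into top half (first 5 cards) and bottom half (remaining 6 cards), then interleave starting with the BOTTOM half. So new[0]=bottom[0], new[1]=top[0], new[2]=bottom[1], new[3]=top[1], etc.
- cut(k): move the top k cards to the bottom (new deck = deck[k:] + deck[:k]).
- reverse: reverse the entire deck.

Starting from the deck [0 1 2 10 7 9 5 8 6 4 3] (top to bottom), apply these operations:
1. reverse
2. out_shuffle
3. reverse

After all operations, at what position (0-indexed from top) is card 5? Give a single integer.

After op 1 (reverse): [3 4 6 8 5 9 7 10 2 1 0]
After op 2 (out_shuffle): [3 7 4 10 6 2 8 1 5 0 9]
After op 3 (reverse): [9 0 5 1 8 2 6 10 4 7 3]
Card 5 is at position 2.

Answer: 2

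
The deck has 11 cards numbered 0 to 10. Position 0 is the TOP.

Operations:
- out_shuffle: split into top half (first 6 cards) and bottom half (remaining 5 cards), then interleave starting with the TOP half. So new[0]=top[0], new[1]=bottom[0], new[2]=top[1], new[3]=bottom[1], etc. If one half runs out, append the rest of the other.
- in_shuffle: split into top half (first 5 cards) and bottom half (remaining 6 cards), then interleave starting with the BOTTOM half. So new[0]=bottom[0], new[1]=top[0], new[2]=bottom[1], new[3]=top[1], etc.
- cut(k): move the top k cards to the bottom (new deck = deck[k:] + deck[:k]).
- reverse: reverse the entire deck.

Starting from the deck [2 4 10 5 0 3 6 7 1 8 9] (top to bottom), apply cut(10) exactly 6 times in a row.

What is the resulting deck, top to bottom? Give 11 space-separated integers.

After op 1 (cut(10)): [9 2 4 10 5 0 3 6 7 1 8]
After op 2 (cut(10)): [8 9 2 4 10 5 0 3 6 7 1]
After op 3 (cut(10)): [1 8 9 2 4 10 5 0 3 6 7]
After op 4 (cut(10)): [7 1 8 9 2 4 10 5 0 3 6]
After op 5 (cut(10)): [6 7 1 8 9 2 4 10 5 0 3]
After op 6 (cut(10)): [3 6 7 1 8 9 2 4 10 5 0]

Answer: 3 6 7 1 8 9 2 4 10 5 0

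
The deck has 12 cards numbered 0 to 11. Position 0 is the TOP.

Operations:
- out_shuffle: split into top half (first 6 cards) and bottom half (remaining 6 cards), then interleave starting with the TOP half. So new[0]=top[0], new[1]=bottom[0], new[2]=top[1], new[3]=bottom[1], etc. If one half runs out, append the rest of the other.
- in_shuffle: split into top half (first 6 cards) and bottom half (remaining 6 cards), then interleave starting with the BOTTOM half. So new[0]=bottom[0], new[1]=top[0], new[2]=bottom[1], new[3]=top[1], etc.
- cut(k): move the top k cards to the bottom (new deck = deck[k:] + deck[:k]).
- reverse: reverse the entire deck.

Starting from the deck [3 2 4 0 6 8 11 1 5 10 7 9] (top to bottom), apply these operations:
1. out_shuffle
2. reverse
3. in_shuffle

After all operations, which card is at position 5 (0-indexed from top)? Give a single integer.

Answer: 7

Derivation:
After op 1 (out_shuffle): [3 11 2 1 4 5 0 10 6 7 8 9]
After op 2 (reverse): [9 8 7 6 10 0 5 4 1 2 11 3]
After op 3 (in_shuffle): [5 9 4 8 1 7 2 6 11 10 3 0]
Position 5: card 7.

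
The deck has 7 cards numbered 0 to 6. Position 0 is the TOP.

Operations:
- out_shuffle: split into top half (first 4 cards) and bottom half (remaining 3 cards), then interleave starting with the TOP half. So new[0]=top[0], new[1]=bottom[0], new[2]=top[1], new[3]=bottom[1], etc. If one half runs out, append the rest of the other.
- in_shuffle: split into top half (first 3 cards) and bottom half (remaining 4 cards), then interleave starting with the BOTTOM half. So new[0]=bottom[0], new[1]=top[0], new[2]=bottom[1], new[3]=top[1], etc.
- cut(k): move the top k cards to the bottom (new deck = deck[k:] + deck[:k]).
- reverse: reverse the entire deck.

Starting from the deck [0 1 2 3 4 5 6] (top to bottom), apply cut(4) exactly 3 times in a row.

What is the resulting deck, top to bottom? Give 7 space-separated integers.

Answer: 5 6 0 1 2 3 4

Derivation:
After op 1 (cut(4)): [4 5 6 0 1 2 3]
After op 2 (cut(4)): [1 2 3 4 5 6 0]
After op 3 (cut(4)): [5 6 0 1 2 3 4]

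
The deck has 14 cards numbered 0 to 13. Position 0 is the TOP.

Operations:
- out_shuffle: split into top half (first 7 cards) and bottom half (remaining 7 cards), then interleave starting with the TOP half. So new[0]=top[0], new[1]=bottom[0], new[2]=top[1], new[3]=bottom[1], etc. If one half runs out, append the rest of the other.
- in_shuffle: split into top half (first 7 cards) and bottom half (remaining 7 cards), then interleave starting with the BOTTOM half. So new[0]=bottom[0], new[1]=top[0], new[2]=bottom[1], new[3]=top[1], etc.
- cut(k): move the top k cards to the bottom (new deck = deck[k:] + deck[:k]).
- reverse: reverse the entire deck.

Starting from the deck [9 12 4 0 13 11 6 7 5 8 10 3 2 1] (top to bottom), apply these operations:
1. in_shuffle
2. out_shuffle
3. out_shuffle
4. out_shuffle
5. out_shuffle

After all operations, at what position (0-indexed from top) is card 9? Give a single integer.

Answer: 3

Derivation:
After op 1 (in_shuffle): [7 9 5 12 8 4 10 0 3 13 2 11 1 6]
After op 2 (out_shuffle): [7 0 9 3 5 13 12 2 8 11 4 1 10 6]
After op 3 (out_shuffle): [7 2 0 8 9 11 3 4 5 1 13 10 12 6]
After op 4 (out_shuffle): [7 4 2 5 0 1 8 13 9 10 11 12 3 6]
After op 5 (out_shuffle): [7 13 4 9 2 10 5 11 0 12 1 3 8 6]
Card 9 is at position 3.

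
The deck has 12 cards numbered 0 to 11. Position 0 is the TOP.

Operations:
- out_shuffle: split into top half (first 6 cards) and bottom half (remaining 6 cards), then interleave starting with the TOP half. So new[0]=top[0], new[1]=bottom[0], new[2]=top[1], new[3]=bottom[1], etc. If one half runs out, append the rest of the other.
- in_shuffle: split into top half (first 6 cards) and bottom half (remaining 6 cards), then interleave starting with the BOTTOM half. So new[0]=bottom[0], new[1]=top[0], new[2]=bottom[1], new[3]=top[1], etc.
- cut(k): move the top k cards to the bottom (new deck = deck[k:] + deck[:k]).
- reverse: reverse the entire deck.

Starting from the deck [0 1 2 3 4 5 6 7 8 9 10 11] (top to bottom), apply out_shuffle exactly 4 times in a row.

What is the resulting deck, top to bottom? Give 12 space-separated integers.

After op 1 (out_shuffle): [0 6 1 7 2 8 3 9 4 10 5 11]
After op 2 (out_shuffle): [0 3 6 9 1 4 7 10 2 5 8 11]
After op 3 (out_shuffle): [0 7 3 10 6 2 9 5 1 8 4 11]
After op 4 (out_shuffle): [0 9 7 5 3 1 10 8 6 4 2 11]

Answer: 0 9 7 5 3 1 10 8 6 4 2 11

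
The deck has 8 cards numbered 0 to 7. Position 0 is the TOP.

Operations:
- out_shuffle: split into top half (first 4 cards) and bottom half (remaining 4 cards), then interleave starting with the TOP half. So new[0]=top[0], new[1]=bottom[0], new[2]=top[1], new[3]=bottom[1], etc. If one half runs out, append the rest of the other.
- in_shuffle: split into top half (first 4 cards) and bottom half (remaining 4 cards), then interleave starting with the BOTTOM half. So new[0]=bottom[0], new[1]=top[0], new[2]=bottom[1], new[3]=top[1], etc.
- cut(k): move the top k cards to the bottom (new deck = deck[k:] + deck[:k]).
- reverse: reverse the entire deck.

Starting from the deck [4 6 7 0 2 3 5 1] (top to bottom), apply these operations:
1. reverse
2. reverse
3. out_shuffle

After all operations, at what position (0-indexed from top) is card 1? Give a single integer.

Answer: 7

Derivation:
After op 1 (reverse): [1 5 3 2 0 7 6 4]
After op 2 (reverse): [4 6 7 0 2 3 5 1]
After op 3 (out_shuffle): [4 2 6 3 7 5 0 1]
Card 1 is at position 7.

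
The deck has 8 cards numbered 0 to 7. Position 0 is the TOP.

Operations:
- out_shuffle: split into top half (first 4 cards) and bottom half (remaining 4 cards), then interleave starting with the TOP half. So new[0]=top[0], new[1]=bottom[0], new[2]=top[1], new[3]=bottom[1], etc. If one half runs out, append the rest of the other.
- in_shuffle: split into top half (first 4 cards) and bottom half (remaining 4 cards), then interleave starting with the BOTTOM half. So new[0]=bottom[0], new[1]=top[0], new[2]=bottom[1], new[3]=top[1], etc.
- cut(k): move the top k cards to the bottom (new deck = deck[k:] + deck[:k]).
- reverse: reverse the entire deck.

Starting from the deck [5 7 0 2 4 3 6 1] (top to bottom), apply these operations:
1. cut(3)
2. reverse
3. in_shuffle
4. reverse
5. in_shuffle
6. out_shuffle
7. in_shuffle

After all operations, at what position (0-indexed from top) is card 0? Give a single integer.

Answer: 3

Derivation:
After op 1 (cut(3)): [2 4 3 6 1 5 7 0]
After op 2 (reverse): [0 7 5 1 6 3 4 2]
After op 3 (in_shuffle): [6 0 3 7 4 5 2 1]
After op 4 (reverse): [1 2 5 4 7 3 0 6]
After op 5 (in_shuffle): [7 1 3 2 0 5 6 4]
After op 6 (out_shuffle): [7 0 1 5 3 6 2 4]
After op 7 (in_shuffle): [3 7 6 0 2 1 4 5]
Card 0 is at position 3.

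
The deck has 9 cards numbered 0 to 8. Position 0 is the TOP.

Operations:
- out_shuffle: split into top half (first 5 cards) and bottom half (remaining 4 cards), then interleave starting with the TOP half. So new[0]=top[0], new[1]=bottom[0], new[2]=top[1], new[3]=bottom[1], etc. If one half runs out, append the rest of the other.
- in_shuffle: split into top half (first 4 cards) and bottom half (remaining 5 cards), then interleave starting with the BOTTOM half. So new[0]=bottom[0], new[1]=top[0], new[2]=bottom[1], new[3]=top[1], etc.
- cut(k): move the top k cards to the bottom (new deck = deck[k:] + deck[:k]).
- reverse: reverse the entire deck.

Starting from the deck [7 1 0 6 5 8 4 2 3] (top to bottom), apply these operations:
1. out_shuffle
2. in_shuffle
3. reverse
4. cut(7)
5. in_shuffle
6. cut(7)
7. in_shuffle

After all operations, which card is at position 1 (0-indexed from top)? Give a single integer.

After op 1 (out_shuffle): [7 8 1 4 0 2 6 3 5]
After op 2 (in_shuffle): [0 7 2 8 6 1 3 4 5]
After op 3 (reverse): [5 4 3 1 6 8 2 7 0]
After op 4 (cut(7)): [7 0 5 4 3 1 6 8 2]
After op 5 (in_shuffle): [3 7 1 0 6 5 8 4 2]
After op 6 (cut(7)): [4 2 3 7 1 0 6 5 8]
After op 7 (in_shuffle): [1 4 0 2 6 3 5 7 8]
Position 1: card 4.

Answer: 4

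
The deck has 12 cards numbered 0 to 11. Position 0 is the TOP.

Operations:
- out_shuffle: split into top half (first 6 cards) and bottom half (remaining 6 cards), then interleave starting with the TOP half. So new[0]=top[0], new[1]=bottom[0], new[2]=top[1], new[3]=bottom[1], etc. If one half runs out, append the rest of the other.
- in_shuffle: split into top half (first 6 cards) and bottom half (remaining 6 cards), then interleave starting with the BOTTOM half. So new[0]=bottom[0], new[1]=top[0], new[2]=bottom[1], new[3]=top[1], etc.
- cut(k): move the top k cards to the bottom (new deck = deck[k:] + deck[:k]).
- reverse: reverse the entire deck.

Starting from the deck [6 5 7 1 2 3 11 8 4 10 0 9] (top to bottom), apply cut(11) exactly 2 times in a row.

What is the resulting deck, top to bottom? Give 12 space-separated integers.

After op 1 (cut(11)): [9 6 5 7 1 2 3 11 8 4 10 0]
After op 2 (cut(11)): [0 9 6 5 7 1 2 3 11 8 4 10]

Answer: 0 9 6 5 7 1 2 3 11 8 4 10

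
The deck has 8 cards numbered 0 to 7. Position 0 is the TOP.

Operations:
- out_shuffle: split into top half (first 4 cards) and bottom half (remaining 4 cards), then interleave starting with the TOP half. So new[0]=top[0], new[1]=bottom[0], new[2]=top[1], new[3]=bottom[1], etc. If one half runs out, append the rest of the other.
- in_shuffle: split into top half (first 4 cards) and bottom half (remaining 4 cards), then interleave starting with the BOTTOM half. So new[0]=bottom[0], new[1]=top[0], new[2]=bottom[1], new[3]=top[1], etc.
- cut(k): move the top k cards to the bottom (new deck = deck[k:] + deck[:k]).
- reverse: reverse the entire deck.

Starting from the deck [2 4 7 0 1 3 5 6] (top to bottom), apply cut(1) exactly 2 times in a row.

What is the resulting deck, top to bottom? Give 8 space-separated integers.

Answer: 7 0 1 3 5 6 2 4

Derivation:
After op 1 (cut(1)): [4 7 0 1 3 5 6 2]
After op 2 (cut(1)): [7 0 1 3 5 6 2 4]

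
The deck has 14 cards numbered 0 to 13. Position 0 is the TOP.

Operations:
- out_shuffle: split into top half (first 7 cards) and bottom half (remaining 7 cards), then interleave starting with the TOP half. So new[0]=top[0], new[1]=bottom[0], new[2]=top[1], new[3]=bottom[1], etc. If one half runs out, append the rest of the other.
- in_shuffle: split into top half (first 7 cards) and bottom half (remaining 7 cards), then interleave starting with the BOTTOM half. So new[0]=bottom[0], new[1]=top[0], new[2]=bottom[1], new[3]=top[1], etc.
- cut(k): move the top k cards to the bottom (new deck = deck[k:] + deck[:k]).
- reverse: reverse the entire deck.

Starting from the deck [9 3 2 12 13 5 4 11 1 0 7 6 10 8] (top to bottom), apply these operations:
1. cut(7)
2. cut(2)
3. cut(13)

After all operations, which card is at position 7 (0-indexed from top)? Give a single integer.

Answer: 3

Derivation:
After op 1 (cut(7)): [11 1 0 7 6 10 8 9 3 2 12 13 5 4]
After op 2 (cut(2)): [0 7 6 10 8 9 3 2 12 13 5 4 11 1]
After op 3 (cut(13)): [1 0 7 6 10 8 9 3 2 12 13 5 4 11]
Position 7: card 3.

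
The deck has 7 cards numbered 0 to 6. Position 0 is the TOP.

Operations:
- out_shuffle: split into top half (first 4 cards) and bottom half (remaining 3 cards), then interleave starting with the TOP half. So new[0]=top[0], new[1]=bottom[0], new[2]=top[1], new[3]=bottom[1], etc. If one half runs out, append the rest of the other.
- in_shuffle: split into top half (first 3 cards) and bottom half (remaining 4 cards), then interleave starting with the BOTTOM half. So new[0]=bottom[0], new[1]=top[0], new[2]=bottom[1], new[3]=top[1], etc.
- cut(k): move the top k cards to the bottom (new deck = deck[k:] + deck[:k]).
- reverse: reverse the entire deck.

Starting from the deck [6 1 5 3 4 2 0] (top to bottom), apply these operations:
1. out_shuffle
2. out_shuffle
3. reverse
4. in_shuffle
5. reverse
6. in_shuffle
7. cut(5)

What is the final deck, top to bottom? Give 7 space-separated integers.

Answer: 5 0 3 6 4 1 2

Derivation:
After op 1 (out_shuffle): [6 4 1 2 5 0 3]
After op 2 (out_shuffle): [6 5 4 0 1 3 2]
After op 3 (reverse): [2 3 1 0 4 5 6]
After op 4 (in_shuffle): [0 2 4 3 5 1 6]
After op 5 (reverse): [6 1 5 3 4 2 0]
After op 6 (in_shuffle): [3 6 4 1 2 5 0]
After op 7 (cut(5)): [5 0 3 6 4 1 2]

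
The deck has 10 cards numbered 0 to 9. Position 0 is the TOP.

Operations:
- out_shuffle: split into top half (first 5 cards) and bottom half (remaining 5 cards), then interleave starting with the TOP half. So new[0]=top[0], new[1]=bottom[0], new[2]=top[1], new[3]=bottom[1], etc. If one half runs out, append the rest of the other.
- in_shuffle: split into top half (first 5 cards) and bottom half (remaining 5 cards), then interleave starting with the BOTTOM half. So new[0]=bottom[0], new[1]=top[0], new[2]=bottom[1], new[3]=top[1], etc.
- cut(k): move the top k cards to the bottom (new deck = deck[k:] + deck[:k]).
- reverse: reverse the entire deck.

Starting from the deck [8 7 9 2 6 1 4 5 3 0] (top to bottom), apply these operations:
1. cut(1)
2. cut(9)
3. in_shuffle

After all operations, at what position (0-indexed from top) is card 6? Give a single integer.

Answer: 9

Derivation:
After op 1 (cut(1)): [7 9 2 6 1 4 5 3 0 8]
After op 2 (cut(9)): [8 7 9 2 6 1 4 5 3 0]
After op 3 (in_shuffle): [1 8 4 7 5 9 3 2 0 6]
Card 6 is at position 9.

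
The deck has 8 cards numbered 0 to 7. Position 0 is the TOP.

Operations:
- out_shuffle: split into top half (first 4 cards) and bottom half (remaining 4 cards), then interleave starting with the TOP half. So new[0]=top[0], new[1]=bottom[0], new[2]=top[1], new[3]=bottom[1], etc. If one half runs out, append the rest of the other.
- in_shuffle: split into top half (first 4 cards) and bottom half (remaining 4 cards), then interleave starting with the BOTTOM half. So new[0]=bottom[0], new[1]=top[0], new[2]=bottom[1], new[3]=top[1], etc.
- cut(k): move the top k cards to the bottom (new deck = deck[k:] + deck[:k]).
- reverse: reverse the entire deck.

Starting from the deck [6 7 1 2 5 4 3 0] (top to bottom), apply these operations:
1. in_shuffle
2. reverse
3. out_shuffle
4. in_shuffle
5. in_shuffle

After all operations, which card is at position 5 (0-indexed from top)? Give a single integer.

Answer: 6

Derivation:
After op 1 (in_shuffle): [5 6 4 7 3 1 0 2]
After op 2 (reverse): [2 0 1 3 7 4 6 5]
After op 3 (out_shuffle): [2 7 0 4 1 6 3 5]
After op 4 (in_shuffle): [1 2 6 7 3 0 5 4]
After op 5 (in_shuffle): [3 1 0 2 5 6 4 7]
Position 5: card 6.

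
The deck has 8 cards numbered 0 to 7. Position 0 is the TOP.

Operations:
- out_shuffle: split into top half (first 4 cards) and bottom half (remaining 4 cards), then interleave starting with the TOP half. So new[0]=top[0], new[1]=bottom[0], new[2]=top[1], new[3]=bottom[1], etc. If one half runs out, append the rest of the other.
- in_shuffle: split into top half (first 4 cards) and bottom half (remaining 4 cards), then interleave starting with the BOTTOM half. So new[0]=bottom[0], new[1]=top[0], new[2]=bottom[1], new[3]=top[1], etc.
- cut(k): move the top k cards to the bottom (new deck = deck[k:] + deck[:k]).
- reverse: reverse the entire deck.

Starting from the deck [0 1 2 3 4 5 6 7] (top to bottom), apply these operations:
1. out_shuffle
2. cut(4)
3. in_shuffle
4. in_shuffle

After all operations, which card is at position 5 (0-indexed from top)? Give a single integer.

Answer: 4

Derivation:
After op 1 (out_shuffle): [0 4 1 5 2 6 3 7]
After op 2 (cut(4)): [2 6 3 7 0 4 1 5]
After op 3 (in_shuffle): [0 2 4 6 1 3 5 7]
After op 4 (in_shuffle): [1 0 3 2 5 4 7 6]
Position 5: card 4.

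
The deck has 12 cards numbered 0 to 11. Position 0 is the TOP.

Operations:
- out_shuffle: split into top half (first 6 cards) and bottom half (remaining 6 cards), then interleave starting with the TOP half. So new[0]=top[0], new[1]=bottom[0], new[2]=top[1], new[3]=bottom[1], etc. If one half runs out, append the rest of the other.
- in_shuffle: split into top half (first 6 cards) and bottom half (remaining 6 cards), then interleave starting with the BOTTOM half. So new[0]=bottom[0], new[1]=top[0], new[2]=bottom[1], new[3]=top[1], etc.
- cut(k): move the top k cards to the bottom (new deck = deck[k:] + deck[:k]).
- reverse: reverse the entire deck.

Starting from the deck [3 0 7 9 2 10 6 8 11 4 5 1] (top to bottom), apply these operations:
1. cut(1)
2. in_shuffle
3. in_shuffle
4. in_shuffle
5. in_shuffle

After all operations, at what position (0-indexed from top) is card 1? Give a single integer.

After op 1 (cut(1)): [0 7 9 2 10 6 8 11 4 5 1 3]
After op 2 (in_shuffle): [8 0 11 7 4 9 5 2 1 10 3 6]
After op 3 (in_shuffle): [5 8 2 0 1 11 10 7 3 4 6 9]
After op 4 (in_shuffle): [10 5 7 8 3 2 4 0 6 1 9 11]
After op 5 (in_shuffle): [4 10 0 5 6 7 1 8 9 3 11 2]
Card 1 is at position 6.

Answer: 6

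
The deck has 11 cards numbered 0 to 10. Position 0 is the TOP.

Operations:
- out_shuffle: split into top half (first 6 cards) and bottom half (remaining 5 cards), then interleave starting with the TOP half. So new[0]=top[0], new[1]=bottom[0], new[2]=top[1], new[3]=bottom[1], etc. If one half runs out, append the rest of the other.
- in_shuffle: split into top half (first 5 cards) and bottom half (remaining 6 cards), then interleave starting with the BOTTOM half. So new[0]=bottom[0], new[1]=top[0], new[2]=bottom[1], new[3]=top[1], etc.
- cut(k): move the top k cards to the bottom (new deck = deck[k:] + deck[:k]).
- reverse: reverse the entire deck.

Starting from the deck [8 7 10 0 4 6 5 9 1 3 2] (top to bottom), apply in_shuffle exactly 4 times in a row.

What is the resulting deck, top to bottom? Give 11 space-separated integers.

Answer: 1 5 4 10 8 3 9 6 0 7 2

Derivation:
After op 1 (in_shuffle): [6 8 5 7 9 10 1 0 3 4 2]
After op 2 (in_shuffle): [10 6 1 8 0 5 3 7 4 9 2]
After op 3 (in_shuffle): [5 10 3 6 7 1 4 8 9 0 2]
After op 4 (in_shuffle): [1 5 4 10 8 3 9 6 0 7 2]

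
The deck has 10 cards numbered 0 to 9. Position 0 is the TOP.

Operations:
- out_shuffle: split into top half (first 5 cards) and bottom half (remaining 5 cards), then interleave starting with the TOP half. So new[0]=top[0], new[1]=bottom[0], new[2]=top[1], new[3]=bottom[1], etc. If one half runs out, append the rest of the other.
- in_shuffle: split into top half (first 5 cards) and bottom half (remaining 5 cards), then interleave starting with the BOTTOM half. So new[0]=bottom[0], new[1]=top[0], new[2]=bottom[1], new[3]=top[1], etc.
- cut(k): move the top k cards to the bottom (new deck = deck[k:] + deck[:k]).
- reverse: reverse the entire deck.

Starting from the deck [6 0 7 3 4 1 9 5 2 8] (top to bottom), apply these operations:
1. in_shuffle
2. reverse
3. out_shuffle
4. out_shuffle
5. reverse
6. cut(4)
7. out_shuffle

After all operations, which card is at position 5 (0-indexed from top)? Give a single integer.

After op 1 (in_shuffle): [1 6 9 0 5 7 2 3 8 4]
After op 2 (reverse): [4 8 3 2 7 5 0 9 6 1]
After op 3 (out_shuffle): [4 5 8 0 3 9 2 6 7 1]
After op 4 (out_shuffle): [4 9 5 2 8 6 0 7 3 1]
After op 5 (reverse): [1 3 7 0 6 8 2 5 9 4]
After op 6 (cut(4)): [6 8 2 5 9 4 1 3 7 0]
After op 7 (out_shuffle): [6 4 8 1 2 3 5 7 9 0]
Position 5: card 3.

Answer: 3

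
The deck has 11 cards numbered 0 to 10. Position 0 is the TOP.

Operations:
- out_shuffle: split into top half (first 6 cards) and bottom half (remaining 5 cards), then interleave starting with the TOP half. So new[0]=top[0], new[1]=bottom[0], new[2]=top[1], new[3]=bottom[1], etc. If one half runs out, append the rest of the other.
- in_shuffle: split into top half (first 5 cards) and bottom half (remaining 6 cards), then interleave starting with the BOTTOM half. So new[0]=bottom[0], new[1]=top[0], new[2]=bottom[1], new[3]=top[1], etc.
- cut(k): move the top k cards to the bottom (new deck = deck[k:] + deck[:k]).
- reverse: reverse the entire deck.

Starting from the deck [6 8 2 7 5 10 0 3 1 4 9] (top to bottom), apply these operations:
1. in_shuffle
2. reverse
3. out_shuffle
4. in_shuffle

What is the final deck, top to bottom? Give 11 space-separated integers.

After op 1 (in_shuffle): [10 6 0 8 3 2 1 7 4 5 9]
After op 2 (reverse): [9 5 4 7 1 2 3 8 0 6 10]
After op 3 (out_shuffle): [9 3 5 8 4 0 7 6 1 10 2]
After op 4 (in_shuffle): [0 9 7 3 6 5 1 8 10 4 2]

Answer: 0 9 7 3 6 5 1 8 10 4 2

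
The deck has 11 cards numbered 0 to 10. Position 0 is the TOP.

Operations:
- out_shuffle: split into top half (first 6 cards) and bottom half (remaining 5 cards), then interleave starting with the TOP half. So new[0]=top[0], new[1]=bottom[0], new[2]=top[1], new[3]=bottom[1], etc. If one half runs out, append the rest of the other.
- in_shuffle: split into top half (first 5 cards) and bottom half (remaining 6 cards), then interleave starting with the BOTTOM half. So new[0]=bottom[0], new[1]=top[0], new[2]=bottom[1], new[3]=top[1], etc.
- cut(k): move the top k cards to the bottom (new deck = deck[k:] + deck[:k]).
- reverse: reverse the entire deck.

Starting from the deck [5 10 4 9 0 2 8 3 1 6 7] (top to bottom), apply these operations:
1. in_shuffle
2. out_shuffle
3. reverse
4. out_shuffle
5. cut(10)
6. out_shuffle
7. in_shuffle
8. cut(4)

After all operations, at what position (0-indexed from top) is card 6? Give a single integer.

After op 1 (in_shuffle): [2 5 8 10 3 4 1 9 6 0 7]
After op 2 (out_shuffle): [2 1 5 9 8 6 10 0 3 7 4]
After op 3 (reverse): [4 7 3 0 10 6 8 9 5 1 2]
After op 4 (out_shuffle): [4 8 7 9 3 5 0 1 10 2 6]
After op 5 (cut(10)): [6 4 8 7 9 3 5 0 1 10 2]
After op 6 (out_shuffle): [6 5 4 0 8 1 7 10 9 2 3]
After op 7 (in_shuffle): [1 6 7 5 10 4 9 0 2 8 3]
After op 8 (cut(4)): [10 4 9 0 2 8 3 1 6 7 5]
Card 6 is at position 8.

Answer: 8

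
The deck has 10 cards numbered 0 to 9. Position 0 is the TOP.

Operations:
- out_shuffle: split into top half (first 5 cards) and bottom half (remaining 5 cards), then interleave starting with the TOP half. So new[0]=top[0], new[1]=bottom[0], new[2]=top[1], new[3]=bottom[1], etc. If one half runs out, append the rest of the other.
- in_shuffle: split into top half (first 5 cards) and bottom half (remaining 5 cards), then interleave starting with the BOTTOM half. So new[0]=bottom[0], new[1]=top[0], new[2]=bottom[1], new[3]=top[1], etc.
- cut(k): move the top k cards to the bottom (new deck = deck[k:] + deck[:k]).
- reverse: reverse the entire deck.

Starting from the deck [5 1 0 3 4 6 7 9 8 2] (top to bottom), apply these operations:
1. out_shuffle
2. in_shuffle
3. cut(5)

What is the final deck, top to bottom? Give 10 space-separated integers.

Answer: 1 4 7 2 0 9 5 3 6 8

Derivation:
After op 1 (out_shuffle): [5 6 1 7 0 9 3 8 4 2]
After op 2 (in_shuffle): [9 5 3 6 8 1 4 7 2 0]
After op 3 (cut(5)): [1 4 7 2 0 9 5 3 6 8]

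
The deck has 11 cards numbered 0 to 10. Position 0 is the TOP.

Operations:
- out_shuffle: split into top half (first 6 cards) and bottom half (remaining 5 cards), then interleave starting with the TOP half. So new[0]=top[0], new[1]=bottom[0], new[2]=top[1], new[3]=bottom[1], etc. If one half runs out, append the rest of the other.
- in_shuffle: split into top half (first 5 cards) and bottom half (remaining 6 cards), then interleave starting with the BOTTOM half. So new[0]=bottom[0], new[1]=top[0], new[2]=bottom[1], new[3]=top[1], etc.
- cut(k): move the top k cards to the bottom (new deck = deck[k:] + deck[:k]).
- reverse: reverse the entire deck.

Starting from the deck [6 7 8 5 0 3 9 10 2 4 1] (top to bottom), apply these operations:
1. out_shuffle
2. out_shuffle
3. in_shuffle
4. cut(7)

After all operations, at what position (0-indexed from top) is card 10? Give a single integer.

Answer: 6

Derivation:
After op 1 (out_shuffle): [6 9 7 10 8 2 5 4 0 1 3]
After op 2 (out_shuffle): [6 5 9 4 7 0 10 1 8 3 2]
After op 3 (in_shuffle): [0 6 10 5 1 9 8 4 3 7 2]
After op 4 (cut(7)): [4 3 7 2 0 6 10 5 1 9 8]
Card 10 is at position 6.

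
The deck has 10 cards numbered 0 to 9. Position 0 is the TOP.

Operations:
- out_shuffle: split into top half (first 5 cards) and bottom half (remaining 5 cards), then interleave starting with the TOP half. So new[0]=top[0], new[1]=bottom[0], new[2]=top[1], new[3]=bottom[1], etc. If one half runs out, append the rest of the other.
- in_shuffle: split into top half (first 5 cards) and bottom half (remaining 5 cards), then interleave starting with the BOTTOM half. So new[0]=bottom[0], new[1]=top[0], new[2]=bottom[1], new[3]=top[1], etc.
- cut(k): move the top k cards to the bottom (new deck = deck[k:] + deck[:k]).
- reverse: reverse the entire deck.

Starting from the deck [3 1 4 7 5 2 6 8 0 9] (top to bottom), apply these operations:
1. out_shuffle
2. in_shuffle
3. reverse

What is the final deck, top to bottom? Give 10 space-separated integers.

After op 1 (out_shuffle): [3 2 1 6 4 8 7 0 5 9]
After op 2 (in_shuffle): [8 3 7 2 0 1 5 6 9 4]
After op 3 (reverse): [4 9 6 5 1 0 2 7 3 8]

Answer: 4 9 6 5 1 0 2 7 3 8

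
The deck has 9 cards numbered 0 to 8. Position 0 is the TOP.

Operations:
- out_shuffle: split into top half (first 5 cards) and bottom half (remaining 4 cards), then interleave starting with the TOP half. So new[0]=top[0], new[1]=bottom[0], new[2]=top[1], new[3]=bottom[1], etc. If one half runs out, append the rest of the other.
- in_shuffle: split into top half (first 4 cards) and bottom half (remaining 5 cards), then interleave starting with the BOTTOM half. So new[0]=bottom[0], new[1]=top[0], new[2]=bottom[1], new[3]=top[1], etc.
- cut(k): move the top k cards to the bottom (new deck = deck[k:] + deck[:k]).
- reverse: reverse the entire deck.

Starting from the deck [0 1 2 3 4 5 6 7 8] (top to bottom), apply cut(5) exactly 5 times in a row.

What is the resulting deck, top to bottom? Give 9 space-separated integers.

After op 1 (cut(5)): [5 6 7 8 0 1 2 3 4]
After op 2 (cut(5)): [1 2 3 4 5 6 7 8 0]
After op 3 (cut(5)): [6 7 8 0 1 2 3 4 5]
After op 4 (cut(5)): [2 3 4 5 6 7 8 0 1]
After op 5 (cut(5)): [7 8 0 1 2 3 4 5 6]

Answer: 7 8 0 1 2 3 4 5 6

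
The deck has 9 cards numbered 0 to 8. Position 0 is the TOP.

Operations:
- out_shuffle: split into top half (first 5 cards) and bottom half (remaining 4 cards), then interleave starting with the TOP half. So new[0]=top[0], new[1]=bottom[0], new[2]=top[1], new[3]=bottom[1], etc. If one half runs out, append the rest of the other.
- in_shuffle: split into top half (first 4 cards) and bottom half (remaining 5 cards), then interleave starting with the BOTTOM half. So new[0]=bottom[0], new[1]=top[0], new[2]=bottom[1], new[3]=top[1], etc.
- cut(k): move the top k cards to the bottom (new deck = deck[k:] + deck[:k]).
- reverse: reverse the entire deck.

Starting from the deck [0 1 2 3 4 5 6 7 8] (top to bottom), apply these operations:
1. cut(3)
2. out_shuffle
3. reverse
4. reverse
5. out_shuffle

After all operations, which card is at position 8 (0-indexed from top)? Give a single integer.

After op 1 (cut(3)): [3 4 5 6 7 8 0 1 2]
After op 2 (out_shuffle): [3 8 4 0 5 1 6 2 7]
After op 3 (reverse): [7 2 6 1 5 0 4 8 3]
After op 4 (reverse): [3 8 4 0 5 1 6 2 7]
After op 5 (out_shuffle): [3 1 8 6 4 2 0 7 5]
Position 8: card 5.

Answer: 5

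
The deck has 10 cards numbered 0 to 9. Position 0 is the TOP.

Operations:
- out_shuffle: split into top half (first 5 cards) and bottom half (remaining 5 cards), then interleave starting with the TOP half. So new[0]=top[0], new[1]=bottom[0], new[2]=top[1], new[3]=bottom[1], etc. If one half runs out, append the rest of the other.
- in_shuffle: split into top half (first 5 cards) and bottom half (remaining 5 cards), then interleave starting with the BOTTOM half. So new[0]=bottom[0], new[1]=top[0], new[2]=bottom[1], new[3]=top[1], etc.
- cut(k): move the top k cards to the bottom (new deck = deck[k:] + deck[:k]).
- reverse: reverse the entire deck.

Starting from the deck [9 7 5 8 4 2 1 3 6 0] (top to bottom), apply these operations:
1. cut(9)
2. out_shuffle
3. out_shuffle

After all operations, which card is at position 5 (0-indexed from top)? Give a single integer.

After op 1 (cut(9)): [0 9 7 5 8 4 2 1 3 6]
After op 2 (out_shuffle): [0 4 9 2 7 1 5 3 8 6]
After op 3 (out_shuffle): [0 1 4 5 9 3 2 8 7 6]
Position 5: card 3.

Answer: 3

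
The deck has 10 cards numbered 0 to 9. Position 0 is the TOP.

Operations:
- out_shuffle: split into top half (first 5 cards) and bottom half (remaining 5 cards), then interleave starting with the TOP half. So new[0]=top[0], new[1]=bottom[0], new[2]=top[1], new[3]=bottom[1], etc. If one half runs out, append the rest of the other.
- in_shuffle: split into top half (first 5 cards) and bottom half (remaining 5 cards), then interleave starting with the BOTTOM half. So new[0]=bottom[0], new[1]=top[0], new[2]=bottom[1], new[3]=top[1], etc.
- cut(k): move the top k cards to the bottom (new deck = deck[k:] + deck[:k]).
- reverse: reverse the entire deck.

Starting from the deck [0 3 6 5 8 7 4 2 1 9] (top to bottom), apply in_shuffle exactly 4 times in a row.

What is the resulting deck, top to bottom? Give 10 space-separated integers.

After op 1 (in_shuffle): [7 0 4 3 2 6 1 5 9 8]
After op 2 (in_shuffle): [6 7 1 0 5 4 9 3 8 2]
After op 3 (in_shuffle): [4 6 9 7 3 1 8 0 2 5]
After op 4 (in_shuffle): [1 4 8 6 0 9 2 7 5 3]

Answer: 1 4 8 6 0 9 2 7 5 3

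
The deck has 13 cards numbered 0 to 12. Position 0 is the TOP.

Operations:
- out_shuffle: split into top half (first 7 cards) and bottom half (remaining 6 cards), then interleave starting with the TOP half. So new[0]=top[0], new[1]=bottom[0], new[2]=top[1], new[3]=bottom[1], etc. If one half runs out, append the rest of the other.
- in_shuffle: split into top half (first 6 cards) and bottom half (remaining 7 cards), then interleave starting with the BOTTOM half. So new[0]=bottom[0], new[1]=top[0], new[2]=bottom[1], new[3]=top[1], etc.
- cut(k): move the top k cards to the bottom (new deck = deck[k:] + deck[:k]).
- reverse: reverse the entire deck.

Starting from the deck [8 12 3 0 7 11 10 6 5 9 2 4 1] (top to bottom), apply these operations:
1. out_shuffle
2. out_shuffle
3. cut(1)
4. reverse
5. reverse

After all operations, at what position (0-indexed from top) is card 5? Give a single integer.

Answer: 5

Derivation:
After op 1 (out_shuffle): [8 6 12 5 3 9 0 2 7 4 11 1 10]
After op 2 (out_shuffle): [8 2 6 7 12 4 5 11 3 1 9 10 0]
After op 3 (cut(1)): [2 6 7 12 4 5 11 3 1 9 10 0 8]
After op 4 (reverse): [8 0 10 9 1 3 11 5 4 12 7 6 2]
After op 5 (reverse): [2 6 7 12 4 5 11 3 1 9 10 0 8]
Card 5 is at position 5.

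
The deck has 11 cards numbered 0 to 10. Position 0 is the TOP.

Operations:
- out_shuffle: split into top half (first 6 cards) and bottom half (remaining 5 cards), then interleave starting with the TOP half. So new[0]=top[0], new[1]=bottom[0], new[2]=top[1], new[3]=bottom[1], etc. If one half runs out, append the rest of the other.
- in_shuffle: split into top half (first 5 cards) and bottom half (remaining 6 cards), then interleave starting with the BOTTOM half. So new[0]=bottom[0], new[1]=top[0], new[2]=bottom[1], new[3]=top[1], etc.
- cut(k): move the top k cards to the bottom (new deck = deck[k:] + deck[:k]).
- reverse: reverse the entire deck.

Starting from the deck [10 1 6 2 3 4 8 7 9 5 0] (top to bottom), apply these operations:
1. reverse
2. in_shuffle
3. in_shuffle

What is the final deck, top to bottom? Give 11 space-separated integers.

Answer: 9 4 6 0 7 3 1 5 8 2 10

Derivation:
After op 1 (reverse): [0 5 9 7 8 4 3 2 6 1 10]
After op 2 (in_shuffle): [4 0 3 5 2 9 6 7 1 8 10]
After op 3 (in_shuffle): [9 4 6 0 7 3 1 5 8 2 10]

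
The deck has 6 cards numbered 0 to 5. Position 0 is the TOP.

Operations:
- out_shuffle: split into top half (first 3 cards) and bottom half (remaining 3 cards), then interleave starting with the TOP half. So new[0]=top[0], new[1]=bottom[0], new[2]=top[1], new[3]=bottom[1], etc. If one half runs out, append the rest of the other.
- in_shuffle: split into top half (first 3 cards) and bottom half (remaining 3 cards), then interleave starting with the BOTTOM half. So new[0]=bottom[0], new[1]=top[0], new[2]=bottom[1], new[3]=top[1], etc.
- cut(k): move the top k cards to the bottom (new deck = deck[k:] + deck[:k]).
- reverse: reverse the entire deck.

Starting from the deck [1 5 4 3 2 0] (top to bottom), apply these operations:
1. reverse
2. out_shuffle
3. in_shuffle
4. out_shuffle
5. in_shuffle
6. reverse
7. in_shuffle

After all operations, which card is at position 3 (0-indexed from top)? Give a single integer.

Answer: 2

Derivation:
After op 1 (reverse): [0 2 3 4 5 1]
After op 2 (out_shuffle): [0 4 2 5 3 1]
After op 3 (in_shuffle): [5 0 3 4 1 2]
After op 4 (out_shuffle): [5 4 0 1 3 2]
After op 5 (in_shuffle): [1 5 3 4 2 0]
After op 6 (reverse): [0 2 4 3 5 1]
After op 7 (in_shuffle): [3 0 5 2 1 4]
Position 3: card 2.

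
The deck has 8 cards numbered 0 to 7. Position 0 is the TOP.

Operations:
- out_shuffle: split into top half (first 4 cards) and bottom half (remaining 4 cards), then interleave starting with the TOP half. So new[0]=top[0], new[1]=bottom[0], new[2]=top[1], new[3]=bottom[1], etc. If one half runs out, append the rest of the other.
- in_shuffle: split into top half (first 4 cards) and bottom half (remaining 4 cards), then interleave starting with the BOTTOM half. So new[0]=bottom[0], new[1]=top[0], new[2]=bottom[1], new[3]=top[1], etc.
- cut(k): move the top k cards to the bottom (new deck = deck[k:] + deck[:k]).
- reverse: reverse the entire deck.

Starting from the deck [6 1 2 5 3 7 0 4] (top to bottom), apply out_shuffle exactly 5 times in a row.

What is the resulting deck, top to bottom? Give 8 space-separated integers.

After op 1 (out_shuffle): [6 3 1 7 2 0 5 4]
After op 2 (out_shuffle): [6 2 3 0 1 5 7 4]
After op 3 (out_shuffle): [6 1 2 5 3 7 0 4]
After op 4 (out_shuffle): [6 3 1 7 2 0 5 4]
After op 5 (out_shuffle): [6 2 3 0 1 5 7 4]

Answer: 6 2 3 0 1 5 7 4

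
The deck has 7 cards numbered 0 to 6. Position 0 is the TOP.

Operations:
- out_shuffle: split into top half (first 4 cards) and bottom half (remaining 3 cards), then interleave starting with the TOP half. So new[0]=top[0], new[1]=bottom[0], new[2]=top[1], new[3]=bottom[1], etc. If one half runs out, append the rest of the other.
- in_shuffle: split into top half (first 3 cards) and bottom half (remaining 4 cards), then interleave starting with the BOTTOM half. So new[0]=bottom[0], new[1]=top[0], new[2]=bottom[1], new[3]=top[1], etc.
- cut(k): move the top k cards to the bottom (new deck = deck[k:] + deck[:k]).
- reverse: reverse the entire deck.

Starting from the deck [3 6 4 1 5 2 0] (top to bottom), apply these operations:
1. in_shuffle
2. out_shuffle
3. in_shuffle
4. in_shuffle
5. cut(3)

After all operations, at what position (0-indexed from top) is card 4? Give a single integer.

After op 1 (in_shuffle): [1 3 5 6 2 4 0]
After op 2 (out_shuffle): [1 2 3 4 5 0 6]
After op 3 (in_shuffle): [4 1 5 2 0 3 6]
After op 4 (in_shuffle): [2 4 0 1 3 5 6]
After op 5 (cut(3)): [1 3 5 6 2 4 0]
Card 4 is at position 5.

Answer: 5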